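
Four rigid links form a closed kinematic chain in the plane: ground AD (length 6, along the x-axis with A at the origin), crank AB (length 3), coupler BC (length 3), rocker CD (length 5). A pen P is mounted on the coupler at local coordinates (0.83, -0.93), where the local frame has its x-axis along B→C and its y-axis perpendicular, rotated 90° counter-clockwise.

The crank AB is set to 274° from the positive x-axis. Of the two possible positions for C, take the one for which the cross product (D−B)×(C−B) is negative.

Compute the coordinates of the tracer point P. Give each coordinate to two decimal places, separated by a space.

A=(0,0), D=(6.00,0)
B = A + 3.00·(cos274°, sin274°) = (0.2093, -2.9927)
|BD| = 6.5183
circle(B,3.00) ∩ circle(D,5.00): a=2.0319, h=2.2072
  candidates: C₊=(1.0010,-0.0990) cross=14.387; C₋=(3.0277,-4.0206) cross=-14.387
  mode - wants cross < 0 → take C=(3.0277,-4.0206) (cross=-14.387)
ex = (C−B)/|BC| = (0.9395,-0.3426); ey = (0.3426,0.9395)
P = B + 0.83·ex + -0.93·ey = (0.6704,-4.1508)

0.67 -4.15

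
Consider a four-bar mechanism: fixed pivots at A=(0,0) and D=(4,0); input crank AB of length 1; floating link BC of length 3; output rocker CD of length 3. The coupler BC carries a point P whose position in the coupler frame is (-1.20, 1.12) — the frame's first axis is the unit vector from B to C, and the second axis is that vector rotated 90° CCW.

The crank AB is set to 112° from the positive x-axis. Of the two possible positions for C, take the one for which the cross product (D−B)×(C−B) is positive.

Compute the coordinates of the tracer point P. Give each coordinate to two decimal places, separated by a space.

A=(0,0), D=(4.00,0)
B = A + 1.00·(cos112°, sin112°) = (-0.3746, 0.9272)
|BD| = 4.4718
circle(B,3.00) ∩ circle(D,3.00): a=2.2359, h=2.0002
  candidates: C₊=(2.2274,2.4203) cross=8.944; C₋=(1.3980,-1.4931) cross=-8.944
  mode + wants cross > 0 → take C=(2.2274,2.4203) (cross=8.944)
ex = (C−B)/|BC| = (0.8673,0.4977); ey = (-0.4977,0.8673)
P = B + -1.20·ex + 1.12·ey = (-1.9729,1.3014)

-1.97 1.30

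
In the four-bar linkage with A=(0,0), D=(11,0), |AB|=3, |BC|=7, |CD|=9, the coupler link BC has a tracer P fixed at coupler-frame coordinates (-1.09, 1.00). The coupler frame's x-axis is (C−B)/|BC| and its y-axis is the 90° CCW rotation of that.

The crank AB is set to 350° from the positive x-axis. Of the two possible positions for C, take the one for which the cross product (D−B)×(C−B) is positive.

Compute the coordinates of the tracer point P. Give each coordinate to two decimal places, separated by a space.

1.73 -1.35

A=(0,0), D=(11.00,0)
B = A + 3.00·(cos350°, sin350°) = (2.9544, -0.5209)
|BD| = 8.0624
circle(B,7.00) ∩ circle(D,9.00): a=2.0467, h=6.6941
  candidates: C₊=(4.5643,6.2914) cross=53.971; C₋=(5.4294,-7.0688) cross=-53.971
  mode + wants cross > 0 → take C=(4.5643,6.2914) (cross=53.971)
ex = (C−B)/|BC| = (0.2300,0.9732); ey = (-0.9732,0.2300)
P = B + -1.09·ex + 1.00·ey = (1.7305,-1.3517)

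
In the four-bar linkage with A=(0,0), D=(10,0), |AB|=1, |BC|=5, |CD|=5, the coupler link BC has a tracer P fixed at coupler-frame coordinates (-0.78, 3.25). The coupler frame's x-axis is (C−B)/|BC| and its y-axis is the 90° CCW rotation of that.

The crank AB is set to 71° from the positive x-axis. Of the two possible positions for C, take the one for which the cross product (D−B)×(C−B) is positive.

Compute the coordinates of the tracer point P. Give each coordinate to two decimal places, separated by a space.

-0.90 4.06

A=(0,0), D=(10.00,0)
B = A + 1.00·(cos71°, sin71°) = (0.3256, 0.9455)
|BD| = 9.7205
circle(B,5.00) ∩ circle(D,5.00): a=4.8603, h=1.1738
  candidates: C₊=(5.2770,1.6410) cross=11.410; C₋=(5.0486,-0.6955) cross=-11.410
  mode + wants cross > 0 → take C=(5.2770,1.6410) (cross=11.410)
ex = (C−B)/|BC| = (0.9903,0.1391); ey = (-0.1391,0.9903)
P = B + -0.78·ex + 3.25·ey = (-0.8989,4.0554)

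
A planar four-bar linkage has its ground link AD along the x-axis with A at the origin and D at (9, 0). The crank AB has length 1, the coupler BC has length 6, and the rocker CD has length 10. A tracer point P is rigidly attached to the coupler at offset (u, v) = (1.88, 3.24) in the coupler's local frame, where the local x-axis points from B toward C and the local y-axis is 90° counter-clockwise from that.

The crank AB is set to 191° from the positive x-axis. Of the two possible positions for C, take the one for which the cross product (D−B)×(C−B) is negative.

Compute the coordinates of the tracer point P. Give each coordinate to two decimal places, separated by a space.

2.69 -0.95

A=(0,0), D=(9.00,0)
B = A + 1.00·(cos191°, sin191°) = (-0.9816, -0.1908)
|BD| = 9.9835
circle(B,6.00) ∩ circle(D,10.00): a=1.7864, h=5.7279
  candidates: C₊=(0.6950,5.5702) cross=57.184; C₋=(0.9139,-5.8835) cross=-57.184
  mode - wants cross < 0 → take C=(0.9139,-5.8835) (cross=-57.184)
ex = (C−B)/|BC| = (0.3159,-0.9488); ey = (0.9488,0.3159)
P = B + 1.88·ex + 3.24·ey = (2.6864,-0.9509)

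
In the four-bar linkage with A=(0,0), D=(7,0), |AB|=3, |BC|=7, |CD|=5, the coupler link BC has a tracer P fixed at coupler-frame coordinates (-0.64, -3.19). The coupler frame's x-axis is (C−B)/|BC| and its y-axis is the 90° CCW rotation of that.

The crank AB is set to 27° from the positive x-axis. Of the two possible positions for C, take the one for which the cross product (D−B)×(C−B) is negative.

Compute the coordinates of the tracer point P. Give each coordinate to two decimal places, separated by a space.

A=(0,0), D=(7.00,0)
B = A + 3.00·(cos27°, sin27°) = (2.6730, 1.3620)
|BD| = 4.5363
circle(B,7.00) ∩ circle(D,5.00): a=4.9135, h=4.9858
  candidates: C₊=(8.8567,4.6425) cross=22.617; C₋=(5.8629,-4.8690) cross=-22.617
  mode - wants cross < 0 → take C=(5.8629,-4.8690) (cross=-22.617)
ex = (C−B)/|BC| = (0.4557,-0.8901); ey = (0.8901,0.4557)
P = B + -0.64·ex + -3.19·ey = (-0.4582,0.4780)

-0.46 0.48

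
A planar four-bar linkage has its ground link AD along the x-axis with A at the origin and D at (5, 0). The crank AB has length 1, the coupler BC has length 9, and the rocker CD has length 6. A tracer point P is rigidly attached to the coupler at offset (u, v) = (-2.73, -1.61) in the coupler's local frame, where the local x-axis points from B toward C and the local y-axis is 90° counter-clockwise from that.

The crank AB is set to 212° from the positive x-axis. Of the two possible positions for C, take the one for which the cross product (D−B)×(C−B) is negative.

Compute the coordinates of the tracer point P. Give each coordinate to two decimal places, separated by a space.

-4.00 -0.22

A=(0,0), D=(5.00,0)
B = A + 1.00·(cos212°, sin212°) = (-0.8480, -0.5299)
|BD| = 5.8720
circle(B,9.00) ∩ circle(D,6.00): a=6.7677, h=5.9328
  candidates: C₊=(5.3567,5.9894) cross=34.837; C₋=(6.4275,-5.8277) cross=-34.837
  mode - wants cross < 0 → take C=(6.4275,-5.8277) (cross=-34.837)
ex = (C−B)/|BC| = (0.8084,-0.5886); ey = (0.5886,0.8084)
P = B + -2.73·ex + -1.61·ey = (-4.0027,-0.2244)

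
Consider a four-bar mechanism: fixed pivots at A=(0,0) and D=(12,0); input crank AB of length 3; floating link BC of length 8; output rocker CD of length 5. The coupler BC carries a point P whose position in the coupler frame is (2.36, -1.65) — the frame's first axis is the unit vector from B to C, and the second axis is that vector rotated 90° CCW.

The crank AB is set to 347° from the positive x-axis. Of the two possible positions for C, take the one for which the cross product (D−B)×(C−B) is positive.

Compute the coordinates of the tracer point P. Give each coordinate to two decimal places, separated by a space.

5.80 -0.55

A=(0,0), D=(12.00,0)
B = A + 3.00·(cos347°, sin347°) = (2.9231, -0.6749)
|BD| = 9.1019
circle(B,8.00) ∩ circle(D,5.00): a=6.6934, h=4.3816
  candidates: C₊=(9.2732,4.1910) cross=39.881; C₋=(9.9229,-4.5482) cross=-39.881
  mode + wants cross > 0 → take C=(9.2732,4.1910) (cross=39.881)
ex = (C−B)/|BC| = (0.7938,0.6082); ey = (-0.6082,0.7938)
P = B + 2.36·ex + -1.65·ey = (5.8000,-0.5491)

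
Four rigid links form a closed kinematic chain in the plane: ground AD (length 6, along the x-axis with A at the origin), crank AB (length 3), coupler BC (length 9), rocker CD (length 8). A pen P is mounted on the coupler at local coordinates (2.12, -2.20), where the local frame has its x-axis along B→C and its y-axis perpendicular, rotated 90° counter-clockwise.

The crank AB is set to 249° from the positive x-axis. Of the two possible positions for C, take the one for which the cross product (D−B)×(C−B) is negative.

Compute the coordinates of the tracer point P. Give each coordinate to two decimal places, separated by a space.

-0.61 -5.82

A=(0,0), D=(6.00,0)
B = A + 3.00·(cos249°, sin249°) = (-1.0751, -2.8007)
|BD| = 7.6093
circle(B,9.00) ∩ circle(D,8.00): a=4.9217, h=7.5350
  candidates: C₊=(0.7277,6.0169) cross=57.336; C₋=(6.2745,-7.9953) cross=-57.336
  mode - wants cross < 0 → take C=(6.2745,-7.9953) (cross=-57.336)
ex = (C−B)/|BC| = (0.8166,-0.5772); ey = (0.5772,0.8166)
P = B + 2.12·ex + -2.20·ey = (-0.6136,-5.8209)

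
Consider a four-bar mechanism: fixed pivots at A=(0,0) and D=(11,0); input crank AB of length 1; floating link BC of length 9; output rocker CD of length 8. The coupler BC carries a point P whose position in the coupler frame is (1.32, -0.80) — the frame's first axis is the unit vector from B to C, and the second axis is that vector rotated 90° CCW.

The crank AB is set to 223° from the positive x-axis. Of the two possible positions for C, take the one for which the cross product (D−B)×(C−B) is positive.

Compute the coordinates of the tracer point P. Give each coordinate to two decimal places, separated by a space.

0.76 -0.28

A=(0,0), D=(11.00,0)
B = A + 1.00·(cos223°, sin223°) = (-0.7314, -0.6820)
|BD| = 11.7512
circle(B,9.00) ∩ circle(D,8.00): a=6.5989, h=6.1200
  candidates: C₊=(5.5013,5.8107) cross=71.917; C₋=(6.2116,-6.4087) cross=-71.917
  mode + wants cross > 0 → take C=(5.5013,5.8107) (cross=71.917)
ex = (C−B)/|BC| = (0.6925,0.7214); ey = (-0.7214,0.6925)
P = B + 1.32·ex + -0.80·ey = (0.7599,-0.2838)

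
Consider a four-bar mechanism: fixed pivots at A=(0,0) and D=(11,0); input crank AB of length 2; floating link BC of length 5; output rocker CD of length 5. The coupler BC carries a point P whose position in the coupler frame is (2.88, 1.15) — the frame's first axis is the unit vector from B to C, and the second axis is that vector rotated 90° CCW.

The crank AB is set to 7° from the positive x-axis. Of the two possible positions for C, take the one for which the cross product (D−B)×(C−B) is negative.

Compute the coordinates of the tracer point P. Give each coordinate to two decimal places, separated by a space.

5.07 -0.05

A=(0,0), D=(11.00,0)
B = A + 2.00·(cos7°, sin7°) = (1.9851, 0.2437)
|BD| = 9.0182
circle(B,5.00) ∩ circle(D,5.00): a=4.5091, h=2.1606
  candidates: C₊=(6.5509,2.2816) cross=19.484; C₋=(6.4342,-2.0379) cross=-19.484
  mode - wants cross < 0 → take C=(6.4342,-2.0379) (cross=-19.484)
ex = (C−B)/|BC| = (0.8898,-0.4563); ey = (0.4563,0.8898)
P = B + 2.88·ex + 1.15·ey = (5.0725,-0.0472)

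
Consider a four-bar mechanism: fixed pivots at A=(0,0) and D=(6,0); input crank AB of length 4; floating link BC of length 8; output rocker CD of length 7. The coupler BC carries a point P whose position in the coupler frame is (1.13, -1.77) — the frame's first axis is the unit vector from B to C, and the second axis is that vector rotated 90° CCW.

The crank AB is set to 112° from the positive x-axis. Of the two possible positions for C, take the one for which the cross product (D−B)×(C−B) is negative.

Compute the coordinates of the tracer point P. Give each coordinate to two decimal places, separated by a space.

A=(0,0), D=(6.00,0)
B = A + 4.00·(cos112°, sin112°) = (-1.4984, 3.7087)
|BD| = 8.3655
circle(B,8.00) ∩ circle(D,7.00): a=5.0793, h=6.1807
  candidates: C₊=(5.7945,6.9970) cross=51.704; C₋=(0.3143,-4.0832) cross=-51.704
  mode - wants cross < 0 → take C=(0.3143,-4.0832) (cross=-51.704)
ex = (C−B)/|BC| = (0.2266,-0.9740); ey = (0.9740,0.2266)
P = B + 1.13·ex + -1.77·ey = (-2.9663,2.2071)

-2.97 2.21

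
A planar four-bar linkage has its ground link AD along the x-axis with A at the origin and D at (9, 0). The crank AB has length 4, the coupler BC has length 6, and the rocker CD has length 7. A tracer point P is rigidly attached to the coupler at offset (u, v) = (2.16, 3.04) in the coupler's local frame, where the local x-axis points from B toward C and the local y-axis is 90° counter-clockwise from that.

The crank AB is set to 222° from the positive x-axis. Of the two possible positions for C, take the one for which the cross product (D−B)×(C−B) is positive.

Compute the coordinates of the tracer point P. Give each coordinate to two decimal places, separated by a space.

A=(0,0), D=(9.00,0)
B = A + 4.00·(cos222°, sin222°) = (-2.9726, -2.6765)
|BD| = 12.2681
circle(B,6.00) ∩ circle(D,7.00): a=5.6042, h=2.1431
  candidates: C₊=(2.0291,0.6376) cross=26.291; C₋=(2.9642,-3.5453) cross=-26.291
  mode + wants cross > 0 → take C=(2.0291,0.6376) (cross=26.291)
ex = (C−B)/|BC| = (0.8336,0.5523); ey = (-0.5523,0.8336)
P = B + 2.16·ex + 3.04·ey = (-2.8511,1.0507)

-2.85 1.05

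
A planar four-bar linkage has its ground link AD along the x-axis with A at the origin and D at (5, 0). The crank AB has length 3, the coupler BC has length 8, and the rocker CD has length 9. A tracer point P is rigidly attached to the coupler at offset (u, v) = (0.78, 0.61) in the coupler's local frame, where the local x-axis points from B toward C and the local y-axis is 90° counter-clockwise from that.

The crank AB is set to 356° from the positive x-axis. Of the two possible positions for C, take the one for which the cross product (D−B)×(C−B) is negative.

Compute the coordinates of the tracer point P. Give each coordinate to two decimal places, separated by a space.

3.34 -1.14

A=(0,0), D=(5.00,0)
B = A + 3.00·(cos356°, sin356°) = (2.9927, -0.2093)
|BD| = 2.0182
circle(B,8.00) ∩ circle(D,9.00): a=-3.2026, h=7.3310
  candidates: C₊=(-0.9528,6.7501) cross=14.795; C₋=(0.5675,-7.8328) cross=-14.795
  mode - wants cross < 0 → take C=(0.5675,-7.8328) (cross=-14.795)
ex = (C−B)/|BC| = (-0.3031,-0.9529); ey = (0.9529,-0.3031)
P = B + 0.78·ex + 0.61·ey = (3.3375,-1.1375)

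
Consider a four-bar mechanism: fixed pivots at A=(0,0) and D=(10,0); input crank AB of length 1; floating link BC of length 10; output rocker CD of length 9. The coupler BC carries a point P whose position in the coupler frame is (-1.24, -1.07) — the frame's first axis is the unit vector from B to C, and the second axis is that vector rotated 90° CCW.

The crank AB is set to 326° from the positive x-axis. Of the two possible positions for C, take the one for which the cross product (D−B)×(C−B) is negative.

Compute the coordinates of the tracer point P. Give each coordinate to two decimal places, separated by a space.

-0.78 -0.23

A=(0,0), D=(10.00,0)
B = A + 1.00·(cos326°, sin326°) = (0.8290, -0.5592)
|BD| = 9.1880
circle(B,10.00) ∩ circle(D,9.00): a=5.6280, h=8.2660
  candidates: C₊=(5.9435,8.0340) cross=75.948; C₋=(6.9496,-8.4673) cross=-75.948
  mode - wants cross < 0 → take C=(6.9496,-8.4673) (cross=-75.948)
ex = (C−B)/|BC| = (0.6121,-0.7908); ey = (0.7908,0.6121)
P = B + -1.24·ex + -1.07·ey = (-0.7761,-0.2335)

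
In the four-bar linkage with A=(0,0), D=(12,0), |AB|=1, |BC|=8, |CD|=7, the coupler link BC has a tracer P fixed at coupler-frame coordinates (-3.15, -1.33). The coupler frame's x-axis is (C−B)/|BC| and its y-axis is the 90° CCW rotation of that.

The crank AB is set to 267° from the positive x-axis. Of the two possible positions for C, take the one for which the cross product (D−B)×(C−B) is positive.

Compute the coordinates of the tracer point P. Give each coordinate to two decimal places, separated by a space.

-1.70 -3.99

A=(0,0), D=(12.00,0)
B = A + 1.00·(cos267°, sin267°) = (-0.0523, -0.9986)
|BD| = 12.0936
circle(B,8.00) ∩ circle(D,7.00): a=6.6670, h=4.4217
  candidates: C₊=(6.2268,3.9585) cross=53.474; C₋=(6.9570,-4.8547) cross=-53.474
  mode + wants cross > 0 → take C=(6.2268,3.9585) (cross=53.474)
ex = (C−B)/|BC| = (0.7849,0.6196); ey = (-0.6196,0.7849)
P = B + -3.15·ex + -1.33·ey = (-1.7006,-3.9944)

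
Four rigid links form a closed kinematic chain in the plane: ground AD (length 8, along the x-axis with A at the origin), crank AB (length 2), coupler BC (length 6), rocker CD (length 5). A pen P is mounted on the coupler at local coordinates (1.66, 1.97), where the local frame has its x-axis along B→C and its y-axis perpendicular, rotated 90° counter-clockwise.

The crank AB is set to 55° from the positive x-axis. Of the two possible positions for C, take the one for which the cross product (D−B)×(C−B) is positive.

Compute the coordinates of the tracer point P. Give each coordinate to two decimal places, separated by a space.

A=(0,0), D=(8.00,0)
B = A + 2.00·(cos55°, sin55°) = (1.1472, 1.6383)
|BD| = 7.0460
circle(B,6.00) ∩ circle(D,5.00): a=4.3036, h=4.1808
  candidates: C₊=(6.3049,4.7039) cross=29.458; C₋=(4.3607,-3.4286) cross=-29.458
  mode + wants cross > 0 → take C=(6.3049,4.7039) (cross=29.458)
ex = (C−B)/|BC| = (0.8596,0.5109); ey = (-0.5109,0.8596)
P = B + 1.66·ex + 1.97·ey = (1.5676,4.1799)

1.57 4.18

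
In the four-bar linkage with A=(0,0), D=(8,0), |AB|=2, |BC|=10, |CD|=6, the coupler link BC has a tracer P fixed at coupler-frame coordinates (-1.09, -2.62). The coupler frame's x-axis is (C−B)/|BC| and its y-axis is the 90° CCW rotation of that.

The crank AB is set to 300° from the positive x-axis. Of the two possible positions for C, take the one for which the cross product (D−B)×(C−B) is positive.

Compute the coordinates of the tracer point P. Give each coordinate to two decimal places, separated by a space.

2.32 -4.24

A=(0,0), D=(8.00,0)
B = A + 2.00·(cos300°, sin300°) = (1.0000, -1.7321)
|BD| = 7.2111
circle(B,10.00) ∩ circle(D,6.00): a=8.0432, h=5.9420
  candidates: C₊=(7.3805,5.9679) cross=42.849; C₋=(10.2349,-5.5682) cross=-42.849
  mode + wants cross > 0 → take C=(7.3805,5.9679) (cross=42.849)
ex = (C−B)/|BC| = (0.6380,0.7700); ey = (-0.7700,0.6380)
P = B + -1.09·ex + -2.62·ey = (2.3219,-4.2430)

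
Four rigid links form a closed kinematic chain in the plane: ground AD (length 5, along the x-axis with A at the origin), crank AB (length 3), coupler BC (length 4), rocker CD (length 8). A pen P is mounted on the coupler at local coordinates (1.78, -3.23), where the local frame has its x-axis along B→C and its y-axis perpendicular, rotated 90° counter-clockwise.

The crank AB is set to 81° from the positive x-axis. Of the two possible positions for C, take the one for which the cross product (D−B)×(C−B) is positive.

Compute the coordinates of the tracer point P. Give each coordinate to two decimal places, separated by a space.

A=(0,0), D=(5.00,0)
B = A + 3.00·(cos81°, sin81°) = (0.4693, 2.9631)
|BD| = 5.4136
circle(B,4.00) ∩ circle(D,8.00): a=-1.7265, h=3.6082
  candidates: C₊=(0.9993,6.9278) cross=19.533; C₋=(-2.9505,0.8883) cross=-19.533
  mode + wants cross > 0 → take C=(0.9993,6.9278) (cross=19.533)
ex = (C−B)/|BC| = (0.1325,0.9912); ey = (-0.9912,0.1325)
P = B + 1.78·ex + -3.23·ey = (3.9067,4.2994)

3.91 4.30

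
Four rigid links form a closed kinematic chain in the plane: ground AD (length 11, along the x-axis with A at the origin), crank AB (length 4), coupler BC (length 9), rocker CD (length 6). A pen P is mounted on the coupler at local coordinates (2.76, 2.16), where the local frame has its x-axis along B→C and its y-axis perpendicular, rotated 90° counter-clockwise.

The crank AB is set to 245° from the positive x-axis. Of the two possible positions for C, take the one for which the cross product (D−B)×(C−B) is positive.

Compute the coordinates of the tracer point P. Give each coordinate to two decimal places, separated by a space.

A=(0,0), D=(11.00,0)
B = A + 4.00·(cos245°, sin245°) = (-1.6905, -3.6252)
|BD| = 13.1981
circle(B,9.00) ∩ circle(D,6.00): a=8.3038, h=3.4707
  candidates: C₊=(5.3406,1.9929) cross=45.807; C₋=(7.2473,-4.6816) cross=-45.807
  mode + wants cross > 0 → take C=(5.3406,1.9929) (cross=45.807)
ex = (C−B)/|BC| = (0.7812,0.6242); ey = (-0.6242,0.7812)
P = B + 2.76·ex + 2.16·ey = (-0.8826,-0.2149)

-0.88 -0.21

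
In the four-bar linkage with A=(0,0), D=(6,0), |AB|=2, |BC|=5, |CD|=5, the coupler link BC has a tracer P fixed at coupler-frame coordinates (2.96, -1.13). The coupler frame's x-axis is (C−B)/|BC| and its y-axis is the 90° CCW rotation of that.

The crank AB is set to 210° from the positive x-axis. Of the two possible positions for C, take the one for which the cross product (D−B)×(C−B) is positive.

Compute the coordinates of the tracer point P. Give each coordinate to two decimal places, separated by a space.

A=(0,0), D=(6.00,0)
B = A + 2.00·(cos210°, sin210°) = (-1.7321, -1.0000)
|BD| = 7.7964
circle(B,5.00) ∩ circle(D,5.00): a=3.8982, h=3.1311
  candidates: C₊=(1.7324,2.6052) cross=24.412; C₋=(2.5356,-3.6052) cross=-24.412
  mode + wants cross > 0 → take C=(1.7324,2.6052) (cross=24.412)
ex = (C−B)/|BC| = (0.6929,0.7210); ey = (-0.7210,0.6929)
P = B + 2.96·ex + -1.13·ey = (1.1337,0.3513)

1.13 0.35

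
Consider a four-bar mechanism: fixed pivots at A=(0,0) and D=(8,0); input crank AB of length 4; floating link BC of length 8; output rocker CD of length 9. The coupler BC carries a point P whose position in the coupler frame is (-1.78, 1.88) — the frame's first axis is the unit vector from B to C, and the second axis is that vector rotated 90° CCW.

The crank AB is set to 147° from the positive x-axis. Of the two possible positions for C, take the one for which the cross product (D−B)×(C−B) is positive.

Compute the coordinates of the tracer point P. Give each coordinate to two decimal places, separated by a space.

-5.93 2.47

A=(0,0), D=(8.00,0)
B = A + 4.00·(cos147°, sin147°) = (-3.3547, 2.1786)
|BD| = 11.5618
circle(B,8.00) ∩ circle(D,9.00): a=5.0457, h=6.2081
  candidates: C₊=(2.7704,7.3247) cross=71.777; C₋=(0.4309,-4.8691) cross=-71.777
  mode + wants cross > 0 → take C=(2.7704,7.3247) (cross=71.777)
ex = (C−B)/|BC| = (0.7656,0.6433); ey = (-0.6433,0.7656)
P = B + -1.78·ex + 1.88·ey = (-5.9269,2.4729)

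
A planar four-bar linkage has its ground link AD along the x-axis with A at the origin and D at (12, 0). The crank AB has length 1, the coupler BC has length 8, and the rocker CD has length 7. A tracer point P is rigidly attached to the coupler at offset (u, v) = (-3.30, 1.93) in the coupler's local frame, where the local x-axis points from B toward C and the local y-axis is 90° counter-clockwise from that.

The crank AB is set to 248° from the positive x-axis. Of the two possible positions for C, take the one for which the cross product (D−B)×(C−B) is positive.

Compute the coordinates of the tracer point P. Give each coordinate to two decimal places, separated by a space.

A=(0,0), D=(12.00,0)
B = A + 1.00·(cos248°, sin248°) = (-0.3746, -0.9272)
|BD| = 12.4093
circle(B,8.00) ∩ circle(D,7.00): a=6.8090, h=4.1997
  candidates: C₊=(6.1016,3.7695) cross=52.115; C₋=(6.7292,-4.6063) cross=-52.115
  mode + wants cross > 0 → take C=(6.1016,3.7695) (cross=52.115)
ex = (C−B)/|BC| = (0.8095,0.5871); ey = (-0.5871,0.8095)
P = B + -3.30·ex + 1.93·ey = (-4.1791,-1.3022)

-4.18 -1.30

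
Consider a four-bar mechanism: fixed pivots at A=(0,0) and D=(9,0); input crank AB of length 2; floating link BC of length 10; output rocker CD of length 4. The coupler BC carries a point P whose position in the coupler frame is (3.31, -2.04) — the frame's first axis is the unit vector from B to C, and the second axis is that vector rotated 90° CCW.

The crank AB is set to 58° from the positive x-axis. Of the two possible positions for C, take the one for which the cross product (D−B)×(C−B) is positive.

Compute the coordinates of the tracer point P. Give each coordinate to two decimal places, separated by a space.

4.69 0.30

A=(0,0), D=(9.00,0)
B = A + 2.00·(cos58°, sin58°) = (1.0598, 1.6961)
|BD| = 8.1193
circle(B,10.00) ∩ circle(D,4.00): a=9.2325, h=3.8420
  candidates: C₊=(10.8912,3.5247) cross=31.194; C₋=(9.2861,-3.9898) cross=-31.194
  mode + wants cross > 0 → take C=(10.8912,3.5247) (cross=31.194)
ex = (C−B)/|BC| = (0.9831,0.1829); ey = (-0.1829,0.9831)
P = B + 3.31·ex + -2.04·ey = (4.6871,0.2957)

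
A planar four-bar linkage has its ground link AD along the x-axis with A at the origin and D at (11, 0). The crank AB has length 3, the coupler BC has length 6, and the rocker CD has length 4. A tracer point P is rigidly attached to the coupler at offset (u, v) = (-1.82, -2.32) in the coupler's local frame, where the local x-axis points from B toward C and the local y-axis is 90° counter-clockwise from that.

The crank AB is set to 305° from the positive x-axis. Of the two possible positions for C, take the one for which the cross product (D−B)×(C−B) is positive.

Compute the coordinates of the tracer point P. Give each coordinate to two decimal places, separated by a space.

A=(0,0), D=(11.00,0)
B = A + 3.00·(cos305°, sin305°) = (1.7207, -2.4575)
|BD| = 9.5992
circle(B,6.00) ∩ circle(D,4.00): a=5.8413, h=1.3707
  candidates: C₊=(7.0165,0.3630) cross=13.157; C₋=(7.7183,-2.2870) cross=-13.157
  mode + wants cross > 0 → take C=(7.0165,0.3630) (cross=13.157)
ex = (C−B)/|BC| = (0.8826,0.4701); ey = (-0.4701,0.8826)
P = B + -1.82·ex + -2.32·ey = (1.2049,-5.3607)

1.20 -5.36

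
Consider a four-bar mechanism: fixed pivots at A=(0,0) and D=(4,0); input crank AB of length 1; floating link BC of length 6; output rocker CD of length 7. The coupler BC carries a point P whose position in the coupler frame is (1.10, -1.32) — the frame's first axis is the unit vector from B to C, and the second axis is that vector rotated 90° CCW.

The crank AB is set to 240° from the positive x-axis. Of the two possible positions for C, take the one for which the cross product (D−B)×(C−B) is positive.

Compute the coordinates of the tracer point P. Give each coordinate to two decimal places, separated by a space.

A=(0,0), D=(4.00,0)
B = A + 1.00·(cos240°, sin240°) = (-0.5000, -0.8660)
|BD| = 4.5826
circle(B,6.00) ∩ circle(D,7.00): a=0.8729, h=5.9362
  candidates: C₊=(-0.7647,5.1281) cross=27.203; C₋=(1.4790,-6.5303) cross=-27.203
  mode + wants cross > 0 → take C=(-0.7647,5.1281) (cross=27.203)
ex = (C−B)/|BC| = (-0.0441,0.9990); ey = (-0.9990,-0.0441)
P = B + 1.10·ex + -1.32·ey = (0.7702,0.2911)

0.77 0.29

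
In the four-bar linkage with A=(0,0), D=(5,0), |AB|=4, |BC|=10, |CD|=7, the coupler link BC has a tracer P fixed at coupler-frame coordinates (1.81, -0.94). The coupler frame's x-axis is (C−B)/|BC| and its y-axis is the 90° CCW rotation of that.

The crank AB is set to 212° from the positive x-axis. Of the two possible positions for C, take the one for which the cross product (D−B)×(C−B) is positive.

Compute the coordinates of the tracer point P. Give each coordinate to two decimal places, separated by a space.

A=(0,0), D=(5.00,0)
B = A + 4.00·(cos212°, sin212°) = (-3.3922, -2.1197)
|BD| = 8.6557
circle(B,10.00) ∩ circle(D,7.00): a=7.2739, h=6.8623
  candidates: C₊=(1.9797,6.3149) cross=59.398; C₋=(5.3407,-6.9917) cross=-59.398
  mode + wants cross > 0 → take C=(1.9797,6.3149) (cross=59.398)
ex = (C−B)/|BC| = (0.5372,0.8435); ey = (-0.8435,0.5372)
P = B + 1.81·ex + -0.94·ey = (-1.6270,-1.0980)

-1.63 -1.10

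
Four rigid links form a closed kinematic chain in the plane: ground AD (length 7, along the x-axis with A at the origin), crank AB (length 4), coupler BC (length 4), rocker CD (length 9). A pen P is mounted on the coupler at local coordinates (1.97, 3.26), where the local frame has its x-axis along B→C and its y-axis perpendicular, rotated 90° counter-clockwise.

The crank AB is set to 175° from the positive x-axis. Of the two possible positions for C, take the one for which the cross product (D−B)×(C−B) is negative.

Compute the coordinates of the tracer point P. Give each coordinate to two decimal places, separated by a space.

-0.20 0.77

A=(0,0), D=(7.00,0)
B = A + 4.00·(cos175°, sin175°) = (-3.9848, 0.3486)
|BD| = 10.9903
circle(B,4.00) ∩ circle(D,9.00): a=2.5380, h=3.0917
  candidates: C₊=(-1.3500,3.3582) cross=33.979; C₋=(-1.5461,-2.8220) cross=-33.979
  mode - wants cross < 0 → take C=(-1.5461,-2.8220) (cross=-33.979)
ex = (C−B)/|BC| = (0.6097,-0.7927); ey = (0.7927,0.6097)
P = B + 1.97·ex + 3.26·ey = (-0.1997,0.7746)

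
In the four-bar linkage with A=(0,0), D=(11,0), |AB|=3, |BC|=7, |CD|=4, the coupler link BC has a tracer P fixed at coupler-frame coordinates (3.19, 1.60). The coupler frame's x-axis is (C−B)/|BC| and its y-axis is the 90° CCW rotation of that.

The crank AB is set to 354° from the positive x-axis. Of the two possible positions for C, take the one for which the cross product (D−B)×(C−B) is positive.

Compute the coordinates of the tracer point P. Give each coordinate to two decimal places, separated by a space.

A=(0,0), D=(11.00,0)
B = A + 3.00·(cos354°, sin354°) = (2.9836, -0.3136)
|BD| = 8.0226
circle(B,7.00) ∩ circle(D,4.00): a=6.0680, h=3.4899
  candidates: C₊=(8.9105,3.4109) cross=27.998; C₋=(9.1833,-3.5637) cross=-27.998
  mode + wants cross > 0 → take C=(8.9105,3.4109) (cross=27.998)
ex = (C−B)/|BC| = (0.8467,0.5321); ey = (-0.5321,0.8467)
P = B + 3.19·ex + 1.60·ey = (4.8333,2.7384)

4.83 2.74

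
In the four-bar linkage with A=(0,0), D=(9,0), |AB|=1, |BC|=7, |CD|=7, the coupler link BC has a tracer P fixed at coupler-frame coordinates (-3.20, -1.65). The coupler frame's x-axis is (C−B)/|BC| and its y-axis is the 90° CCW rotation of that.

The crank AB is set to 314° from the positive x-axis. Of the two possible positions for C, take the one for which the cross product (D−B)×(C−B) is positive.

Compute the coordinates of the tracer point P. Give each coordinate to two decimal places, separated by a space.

A=(0,0), D=(9.00,0)
B = A + 1.00·(cos314°, sin314°) = (0.6947, -0.7193)
|BD| = 8.3364
circle(B,7.00) ∩ circle(D,7.00): a=4.1682, h=5.6237
  candidates: C₊=(4.3621,5.2431) cross=46.882; C₋=(5.3326,-5.9624) cross=-46.882
  mode + wants cross > 0 → take C=(4.3621,5.2431) (cross=46.882)
ex = (C−B)/|BC| = (0.5239,0.8518); ey = (-0.8518,0.5239)
P = B + -3.20·ex + -1.65·ey = (0.4235,-4.3095)

0.42 -4.31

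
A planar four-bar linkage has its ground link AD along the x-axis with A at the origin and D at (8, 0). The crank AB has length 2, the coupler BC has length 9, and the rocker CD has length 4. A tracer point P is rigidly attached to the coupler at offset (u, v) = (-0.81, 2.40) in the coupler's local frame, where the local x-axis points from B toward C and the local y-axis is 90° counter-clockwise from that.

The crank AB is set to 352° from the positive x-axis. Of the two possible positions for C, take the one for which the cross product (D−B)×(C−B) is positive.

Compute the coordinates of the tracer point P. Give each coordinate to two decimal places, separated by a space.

0.28 1.60

A=(0,0), D=(8.00,0)
B = A + 2.00·(cos352°, sin352°) = (1.9805, -0.2783)
|BD| = 6.0259
circle(B,9.00) ∩ circle(D,4.00): a=8.4063, h=3.2146
  candidates: C₊=(10.2294,3.3211) cross=19.371; C₋=(10.5264,-3.1012) cross=-19.371
  mode + wants cross > 0 → take C=(10.2294,3.3211) (cross=19.371)
ex = (C−B)/|BC| = (0.9165,0.3999); ey = (-0.3999,0.9165)
P = B + -0.81·ex + 2.40·ey = (0.2783,1.5974)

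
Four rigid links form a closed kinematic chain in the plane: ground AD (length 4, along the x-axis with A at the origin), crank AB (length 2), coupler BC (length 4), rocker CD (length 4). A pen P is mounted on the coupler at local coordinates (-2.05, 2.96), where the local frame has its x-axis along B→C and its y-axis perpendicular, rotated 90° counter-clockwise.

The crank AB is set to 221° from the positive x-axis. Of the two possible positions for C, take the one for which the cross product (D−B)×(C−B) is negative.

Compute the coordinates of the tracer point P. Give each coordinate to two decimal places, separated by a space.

-1.71 2.28

A=(0,0), D=(4.00,0)
B = A + 2.00·(cos221°, sin221°) = (-1.5094, -1.3121)
|BD| = 5.6635
circle(B,4.00) ∩ circle(D,4.00): a=2.8318, h=2.8251
  candidates: C₊=(0.5908,2.0922) cross=16.000; C₋=(1.8998,-3.4043) cross=-16.000
  mode - wants cross < 0 → take C=(1.8998,-3.4043) (cross=-16.000)
ex = (C−B)/|BC| = (0.8523,-0.5230); ey = (0.5230,0.8523)
P = B + -2.05·ex + 2.96·ey = (-1.7084,2.2829)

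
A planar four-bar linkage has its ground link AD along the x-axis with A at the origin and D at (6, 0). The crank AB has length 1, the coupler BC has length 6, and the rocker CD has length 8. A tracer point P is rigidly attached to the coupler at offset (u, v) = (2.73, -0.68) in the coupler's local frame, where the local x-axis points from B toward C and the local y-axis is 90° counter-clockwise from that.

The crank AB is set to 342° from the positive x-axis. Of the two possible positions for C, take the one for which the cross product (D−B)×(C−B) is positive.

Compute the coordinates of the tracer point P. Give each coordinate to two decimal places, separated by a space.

A=(0,0), D=(6.00,0)
B = A + 1.00·(cos342°, sin342°) = (0.9511, -0.3090)
|BD| = 5.0584
circle(B,6.00) ∩ circle(D,8.00): a=-0.2385, h=5.9953
  candidates: C₊=(0.3468,5.6605) cross=30.326; C₋=(1.0793,-6.3076) cross=-30.326
  mode + wants cross > 0 → take C=(0.3468,5.6605) (cross=30.326)
ex = (C−B)/|BC| = (-0.1007,0.9949); ey = (-0.9949,-0.1007)
P = B + 2.73·ex + -0.68·ey = (1.3526,2.4756)

1.35 2.48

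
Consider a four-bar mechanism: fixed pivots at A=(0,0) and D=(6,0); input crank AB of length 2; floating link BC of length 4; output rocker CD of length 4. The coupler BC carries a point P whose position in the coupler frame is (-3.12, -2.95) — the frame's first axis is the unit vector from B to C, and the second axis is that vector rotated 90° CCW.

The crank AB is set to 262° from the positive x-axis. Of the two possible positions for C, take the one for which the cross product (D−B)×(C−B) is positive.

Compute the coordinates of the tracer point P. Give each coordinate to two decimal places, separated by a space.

A=(0,0), D=(6.00,0)
B = A + 2.00·(cos262°, sin262°) = (-0.2783, -1.9805)
|BD| = 6.5833
circle(B,4.00) ∩ circle(D,4.00): a=3.2917, h=2.2727
  candidates: C₊=(2.1771,1.1771) cross=14.962; C₋=(3.5445,-3.1576) cross=-14.962
  mode + wants cross > 0 → take C=(2.1771,1.1771) (cross=14.962)
ex = (C−B)/|BC| = (0.6139,0.7894); ey = (-0.7894,0.6139)
P = B + -3.12·ex + -2.95·ey = (0.1352,-6.2544)

0.14 -6.25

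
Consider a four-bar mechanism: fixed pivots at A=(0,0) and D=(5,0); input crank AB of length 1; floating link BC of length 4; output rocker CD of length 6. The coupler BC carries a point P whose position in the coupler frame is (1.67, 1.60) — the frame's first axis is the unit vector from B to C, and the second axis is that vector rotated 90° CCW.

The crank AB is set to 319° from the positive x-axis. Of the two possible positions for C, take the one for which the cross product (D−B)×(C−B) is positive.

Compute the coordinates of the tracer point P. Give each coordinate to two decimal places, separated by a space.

A=(0,0), D=(5.00,0)
B = A + 1.00·(cos319°, sin319°) = (0.7547, -0.6561)
|BD| = 4.2957
circle(B,4.00) ∩ circle(D,6.00): a=-0.1801, h=3.9959
  candidates: C₊=(-0.0335,3.2655) cross=17.165; C₋=(1.1870,-4.6326) cross=-17.165
  mode + wants cross > 0 → take C=(-0.0335,3.2655) (cross=17.165)
ex = (C−B)/|BC| = (-0.1971,0.9804); ey = (-0.9804,-0.1971)
P = B + 1.67·ex + 1.60·ey = (-1.1430,0.6659)

-1.14 0.67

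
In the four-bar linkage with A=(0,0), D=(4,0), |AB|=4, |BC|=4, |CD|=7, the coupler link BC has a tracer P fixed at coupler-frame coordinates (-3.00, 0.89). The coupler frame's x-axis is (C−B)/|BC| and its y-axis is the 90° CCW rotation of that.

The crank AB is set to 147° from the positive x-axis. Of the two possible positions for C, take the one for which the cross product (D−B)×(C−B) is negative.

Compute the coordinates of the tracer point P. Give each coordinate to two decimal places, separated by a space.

A=(0,0), D=(4.00,0)
B = A + 4.00·(cos147°, sin147°) = (-3.3547, 2.1786)
|BD| = 7.6706
circle(B,4.00) ∩ circle(D,7.00): a=1.6842, h=3.6282
  candidates: C₊=(-0.7094,5.1790) cross=27.830; C₋=(-2.7703,-1.7785) cross=-27.830
  mode - wants cross < 0 → take C=(-2.7703,-1.7785) (cross=-27.830)
ex = (C−B)/|BC| = (0.1461,-0.9893); ey = (0.9893,0.1461)
P = B + -3.00·ex + 0.89·ey = (-2.9125,5.2764)

-2.91 5.28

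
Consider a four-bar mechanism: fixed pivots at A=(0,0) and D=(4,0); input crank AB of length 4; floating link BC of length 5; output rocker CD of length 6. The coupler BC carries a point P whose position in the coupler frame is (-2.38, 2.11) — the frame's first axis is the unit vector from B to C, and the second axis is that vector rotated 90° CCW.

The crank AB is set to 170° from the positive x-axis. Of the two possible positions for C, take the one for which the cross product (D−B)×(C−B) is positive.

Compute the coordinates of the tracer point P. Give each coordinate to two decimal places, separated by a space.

-7.12 0.57

A=(0,0), D=(4.00,0)
B = A + 4.00·(cos170°, sin170°) = (-3.9392, 0.6946)
|BD| = 7.9696
circle(B,5.00) ∩ circle(D,6.00): a=3.2947, h=3.7610
  candidates: C₊=(-0.3293,4.1542) cross=29.974; C₋=(-0.9849,-3.3393) cross=-29.974
  mode + wants cross > 0 → take C=(-0.3293,4.1542) (cross=29.974)
ex = (C−B)/|BC| = (0.7220,0.6919); ey = (-0.6919,0.7220)
P = B + -2.38·ex + 2.11·ey = (-7.1175,0.5712)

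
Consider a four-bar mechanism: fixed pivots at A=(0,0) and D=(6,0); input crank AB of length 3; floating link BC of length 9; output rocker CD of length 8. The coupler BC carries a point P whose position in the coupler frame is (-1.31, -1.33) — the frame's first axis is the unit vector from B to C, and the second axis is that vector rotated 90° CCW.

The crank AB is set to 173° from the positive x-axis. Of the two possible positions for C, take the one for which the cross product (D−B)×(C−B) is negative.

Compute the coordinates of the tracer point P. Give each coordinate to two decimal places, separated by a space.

A=(0,0), D=(6.00,0)
B = A + 3.00·(cos173°, sin173°) = (-2.9776, 0.3656)
|BD| = 8.9851
circle(B,9.00) ∩ circle(D,8.00): a=5.4386, h=7.1709
  candidates: C₊=(2.7482,7.3093) cross=64.431; C₋=(2.1646,-7.0207) cross=-64.431
  mode - wants cross < 0 → take C=(2.1646,-7.0207) (cross=-64.431)
ex = (C−B)/|BC| = (0.5714,-0.8207); ey = (0.8207,0.5714)
P = B + -1.31·ex + -1.33·ey = (-4.8177,0.6808)

-4.82 0.68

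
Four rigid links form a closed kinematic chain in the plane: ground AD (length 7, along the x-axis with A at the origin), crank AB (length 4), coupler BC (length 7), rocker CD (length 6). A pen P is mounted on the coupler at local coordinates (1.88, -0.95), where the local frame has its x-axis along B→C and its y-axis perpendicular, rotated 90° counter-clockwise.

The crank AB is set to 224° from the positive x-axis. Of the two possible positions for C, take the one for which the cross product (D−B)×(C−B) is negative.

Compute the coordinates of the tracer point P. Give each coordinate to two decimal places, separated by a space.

A=(0,0), D=(7.00,0)
B = A + 4.00·(cos224°, sin224°) = (-2.8774, -2.7786)
|BD| = 10.2608
circle(B,7.00) ∩ circle(D,6.00): a=5.7639, h=3.9721
  candidates: C₊=(1.5955,2.6060) cross=40.757; C₋=(3.7468,-5.0415) cross=-40.757
  mode - wants cross < 0 → take C=(3.7468,-5.0415) (cross=-40.757)
ex = (C−B)/|BC| = (0.9463,-0.3233); ey = (0.3233,0.9463)
P = B + 1.88·ex + -0.95·ey = (-1.4054,-4.2854)

-1.41 -4.29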